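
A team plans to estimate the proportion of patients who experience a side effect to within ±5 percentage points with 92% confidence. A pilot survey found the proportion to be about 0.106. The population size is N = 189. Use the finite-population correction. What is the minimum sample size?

73

For a proportion with margin E = 0.05 at 92% confidence, z = 1.751.
n = p̂(1−p̂)(z/E)² = 0.106 × 0.894 × (1.751/0.05)² = 116.22 — call this n₀.
Finite-population correction with N = 189: n = n₀ / (1 + (n₀−1)/N) = 116.22 / 1.61 = 72.19
Round up: n = 73.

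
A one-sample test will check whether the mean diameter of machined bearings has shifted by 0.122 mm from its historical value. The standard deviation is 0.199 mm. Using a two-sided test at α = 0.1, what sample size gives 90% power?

23

For a one-sample z-test, n = ((z_{α/2} + z_β)·σ/δ)².
z_{α/2} = 1.645 (two-sided α = 0.1); z_β = 1.282 (power 90% → β = 0.1).
n = (2.927 × 0.199 / 0.122)² = 22.79
Round up: n = 23.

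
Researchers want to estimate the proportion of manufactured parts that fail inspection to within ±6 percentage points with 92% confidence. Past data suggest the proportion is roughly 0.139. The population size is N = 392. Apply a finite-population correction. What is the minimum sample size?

82

For a proportion with margin E = 0.06 at 92% confidence, z = 1.751.
n = p̂(1−p̂)(z/E)² = 0.139 × 0.861 × (1.751/0.06)² = 101.93 — call this n₀.
Finite-population correction with N = 392: n = n₀ / (1 + (n₀−1)/N) = 101.93 / 1.257 = 81.09
Round up: n = 82.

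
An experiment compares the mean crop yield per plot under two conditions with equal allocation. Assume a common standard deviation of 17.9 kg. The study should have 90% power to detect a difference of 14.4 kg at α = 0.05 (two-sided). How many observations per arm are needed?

33 per group

For two equal groups, n per group = 2·((z_{α/2} + z_β)·σ/δ)².
z_{α/2} = 1.960; z_β = 1.282 (power 90%).
n = 2 × (3.242 × 17.9 / 14.4)² = 2 × 16.24 = 32.48
Round up: n = 33 per group.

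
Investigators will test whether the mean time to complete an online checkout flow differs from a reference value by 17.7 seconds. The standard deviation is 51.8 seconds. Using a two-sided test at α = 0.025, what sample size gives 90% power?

107

For a one-sample z-test, n = ((z_{α/2} + z_β)·σ/δ)².
z_{α/2} = 2.241 (two-sided α = 0.025); z_β = 1.282 (power 90% → β = 0.1).
n = (3.523 × 51.8 / 17.7)² = 106.30
Round up: n = 107.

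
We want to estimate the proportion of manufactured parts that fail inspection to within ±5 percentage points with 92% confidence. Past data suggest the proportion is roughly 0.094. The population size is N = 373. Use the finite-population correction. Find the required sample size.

n = 82

For a proportion with margin E = 0.05 at 92% confidence, z = 1.751.
n = p̂(1−p̂)(z/E)² = 0.094 × 0.906 × (1.751/0.05)² = 104.45 — call this n₀.
Finite-population correction with N = 373: n = n₀ / (1 + (n₀−1)/N) = 104.45 / 1.277 = 81.79
Round up: n = 82.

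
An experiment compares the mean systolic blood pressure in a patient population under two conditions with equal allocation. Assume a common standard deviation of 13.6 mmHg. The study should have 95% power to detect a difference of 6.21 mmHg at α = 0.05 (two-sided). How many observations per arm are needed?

For two equal groups, n per group = 2·((z_{α/2} + z_β)·σ/δ)².
z_{α/2} = 1.960; z_β = 1.645 (power 95%).
n = 2 × (3.605 × 13.6 / 6.21)² = 2 × 62.33 = 124.66
Round up: n = 125 per group.

125 per group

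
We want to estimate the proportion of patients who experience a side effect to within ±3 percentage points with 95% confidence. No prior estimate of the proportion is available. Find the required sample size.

For a proportion with margin E = 0.03 at 95% confidence, z = 1.960.
With no prior estimate, use p = 0.5, which maximizes p(1−p) at 0.25.
n = 0.25 × (z/E)² = 0.25 × (1.960/0.03)² = 1067.11
Round up: n = 1068.

n = 1068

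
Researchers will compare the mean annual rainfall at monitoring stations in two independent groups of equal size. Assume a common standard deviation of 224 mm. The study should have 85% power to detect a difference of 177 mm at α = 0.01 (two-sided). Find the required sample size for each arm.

For two equal groups, n per group = 2·((z_{α/2} + z_β)·σ/δ)².
z_{α/2} = 2.576; z_β = 1.036 (power 85%).
n = 2 × (3.612 × 224 / 177)² = 2 × 20.90 = 41.80
Round up: n = 42 per group.

42 per group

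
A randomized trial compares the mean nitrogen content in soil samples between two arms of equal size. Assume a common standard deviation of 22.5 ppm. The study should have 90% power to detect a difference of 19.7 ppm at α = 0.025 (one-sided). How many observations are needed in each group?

28 per group

For two equal groups, n per group = 2·((z_α + z_β)·σ/δ)².
z_α = 1.960; z_β = 1.282 (power 90%).
n = 2 × (3.242 × 22.5 / 19.7)² = 2 × 13.71 = 27.42
Round up: n = 28 per group.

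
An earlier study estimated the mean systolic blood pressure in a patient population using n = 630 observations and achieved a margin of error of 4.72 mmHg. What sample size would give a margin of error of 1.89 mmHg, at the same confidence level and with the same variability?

3930

Margin of error scales as 1/√n, so n₂ = n₁·(E₁/E₂)².
n₂ = 630 × (4.72/1.89)² = 630 × 6.237 = 3929.31
Round up: n₂ = 3930.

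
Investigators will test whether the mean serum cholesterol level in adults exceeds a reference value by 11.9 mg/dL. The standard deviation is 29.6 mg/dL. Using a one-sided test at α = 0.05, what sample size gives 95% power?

67

For a one-sample z-test, n = ((z_α + z_β)·σ/δ)².
z_α = 1.645 (one-sided α = 0.05); z_β = 1.645 (power 95% → β = 0.05).
n = (3.290 × 29.6 / 11.9)² = 66.97
Round up: n = 67.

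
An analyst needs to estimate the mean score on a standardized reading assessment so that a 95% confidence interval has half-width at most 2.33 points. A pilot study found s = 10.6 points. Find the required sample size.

80

For a mean, the margin of error is E = z·σ/√n, so n = (zσ/E)².
At 95% confidence, z = 1.960.
n = (1.960 × 10.6 / 2.33)² = 79.51
Round up: n = 80.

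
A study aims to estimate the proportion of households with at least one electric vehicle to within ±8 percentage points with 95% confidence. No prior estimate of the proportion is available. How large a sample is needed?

For a proportion with margin E = 0.08 at 95% confidence, z = 1.960.
With no prior estimate, use p = 0.5, which maximizes p(1−p) at 0.25.
n = 0.25 × (z/E)² = 0.25 × (1.960/0.08)² = 150.06
Round up: n = 151.

n = 151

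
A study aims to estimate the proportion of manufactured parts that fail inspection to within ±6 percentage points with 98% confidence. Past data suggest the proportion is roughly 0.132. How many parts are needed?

173

For a proportion with margin E = 0.06 at 98% confidence, z = 2.326.
n = p̂(1−p̂)(z/E)² = 0.132 × 0.868 × (2.326/0.06)² = 172.19
Round up: n = 173.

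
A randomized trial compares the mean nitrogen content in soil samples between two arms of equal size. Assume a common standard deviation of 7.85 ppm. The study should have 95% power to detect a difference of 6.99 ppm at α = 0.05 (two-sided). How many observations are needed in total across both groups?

For two equal groups, n per group = 2·((z_{α/2} + z_β)·σ/δ)².
z_{α/2} = 1.960; z_β = 1.645 (power 95%).
n = 2 × (3.605 × 7.85 / 6.99)² = 2 × 16.39 = 32.78
Round up: n = 33 per group.
Total across both groups: 2 × 33 = 66.

66 total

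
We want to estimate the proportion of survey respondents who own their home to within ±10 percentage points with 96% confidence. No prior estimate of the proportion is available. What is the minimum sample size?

For a proportion with margin E = 0.1 at 96% confidence, z = 2.054.
With no prior estimate, use p = 0.5, which maximizes p(1−p) at 0.25.
n = 0.25 × (z/E)² = 0.25 × (2.054/0.1)² = 105.47
Round up: n = 106.

n = 106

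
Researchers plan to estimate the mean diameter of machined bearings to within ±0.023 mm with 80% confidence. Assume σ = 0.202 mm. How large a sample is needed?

127

For a mean, the margin of error is E = z·σ/√n, so n = (zσ/E)².
At 80% confidence, z = 1.282.
n = (1.282 × 0.202 / 0.023)² = 126.77
Round up: n = 127.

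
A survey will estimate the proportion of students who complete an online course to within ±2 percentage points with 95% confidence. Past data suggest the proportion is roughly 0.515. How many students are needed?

For a proportion with margin E = 0.02 at 95% confidence, z = 1.960.
n = p̂(1−p̂)(z/E)² = 0.515 × 0.485 × (1.960/0.02)² = 2398.84
Round up: n = 2399.

2399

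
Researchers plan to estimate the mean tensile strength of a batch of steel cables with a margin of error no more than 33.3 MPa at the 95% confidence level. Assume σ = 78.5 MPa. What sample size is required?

22

For a mean, the margin of error is E = z·σ/√n, so n = (zσ/E)².
At 95% confidence, z = 1.960.
n = (1.960 × 78.5 / 33.3)² = 21.35
Round up: n = 22.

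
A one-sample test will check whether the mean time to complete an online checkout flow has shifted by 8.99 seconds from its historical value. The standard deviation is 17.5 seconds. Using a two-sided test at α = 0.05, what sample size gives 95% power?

50

For a one-sample z-test, n = ((z_{α/2} + z_β)·σ/δ)².
z_{α/2} = 1.960 (two-sided α = 0.05); z_β = 1.645 (power 95% → β = 0.05).
n = (3.605 × 17.5 / 8.99)² = 49.25
Round up: n = 50.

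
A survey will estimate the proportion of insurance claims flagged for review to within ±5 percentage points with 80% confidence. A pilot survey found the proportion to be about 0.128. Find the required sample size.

74

For a proportion with margin E = 0.05 at 80% confidence, z = 1.282.
n = p̂(1−p̂)(z/E)² = 0.128 × 0.872 × (1.282/0.05)² = 73.38
Round up: n = 74.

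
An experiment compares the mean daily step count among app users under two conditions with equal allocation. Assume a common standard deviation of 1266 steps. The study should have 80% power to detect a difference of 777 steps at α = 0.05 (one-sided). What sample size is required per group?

For two equal groups, n per group = 2·((z_α + z_β)·σ/δ)².
z_α = 1.645; z_β = 0.842 (power 80%).
n = 2 × (2.487 × 1266 / 777)² = 2 × 16.42 = 32.84
Round up: n = 33 per group.

33 per group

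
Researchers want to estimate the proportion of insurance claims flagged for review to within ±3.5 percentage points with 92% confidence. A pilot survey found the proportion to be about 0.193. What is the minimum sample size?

n = 390

For a proportion with margin E = 0.035 at 92% confidence, z = 1.751.
n = p̂(1−p̂)(z/E)² = 0.193 × 0.807 × (1.751/0.035)² = 389.82
Round up: n = 390.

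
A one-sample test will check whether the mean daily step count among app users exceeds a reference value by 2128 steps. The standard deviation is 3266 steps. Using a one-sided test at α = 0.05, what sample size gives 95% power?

For a one-sample z-test, n = ((z_α + z_β)·σ/δ)².
z_α = 1.645 (one-sided α = 0.05); z_β = 1.645 (power 95% → β = 0.05).
n = (3.290 × 3266 / 2128)² = 25.50
Round up: n = 26.

26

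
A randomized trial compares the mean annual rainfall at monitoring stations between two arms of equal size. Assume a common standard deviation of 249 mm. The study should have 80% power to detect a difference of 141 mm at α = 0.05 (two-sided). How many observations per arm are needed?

49 per group

For two equal groups, n per group = 2·((z_{α/2} + z_β)·σ/δ)².
z_{α/2} = 1.960; z_β = 0.842 (power 80%).
n = 2 × (2.802 × 249 / 141)² = 2 × 24.48 = 48.96
Round up: n = 49 per group.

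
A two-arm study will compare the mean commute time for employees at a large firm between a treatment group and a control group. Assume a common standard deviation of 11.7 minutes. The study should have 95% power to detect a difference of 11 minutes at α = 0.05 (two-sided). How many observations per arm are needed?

30 per group

For two equal groups, n per group = 2·((z_{α/2} + z_β)·σ/δ)².
z_{α/2} = 1.960; z_β = 1.645 (power 95%).
n = 2 × (3.605 × 11.7 / 11)² = 2 × 14.70 = 29.40
Round up: n = 30 per group.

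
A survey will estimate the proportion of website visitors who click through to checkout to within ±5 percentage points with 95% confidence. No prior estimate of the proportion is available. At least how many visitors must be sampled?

For a proportion with margin E = 0.05 at 95% confidence, z = 1.960.
With no prior estimate, use p = 0.5, which maximizes p(1−p) at 0.25.
n = 0.25 × (z/E)² = 0.25 × (1.960/0.05)² = 384.16
Round up: n = 385.

385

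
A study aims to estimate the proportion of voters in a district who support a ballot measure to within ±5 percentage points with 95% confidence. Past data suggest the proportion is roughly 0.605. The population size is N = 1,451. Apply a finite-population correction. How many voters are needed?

294

For a proportion with margin E = 0.05 at 95% confidence, z = 1.960.
n = p̂(1−p̂)(z/E)² = 0.605 × 0.395 × (1.960/0.05)² = 367.22 — call this n₀.
Finite-population correction with N = 1,451: n = n₀ / (1 + (n₀−1)/N) = 367.22 / 1.252 = 293.31
Round up: n = 294.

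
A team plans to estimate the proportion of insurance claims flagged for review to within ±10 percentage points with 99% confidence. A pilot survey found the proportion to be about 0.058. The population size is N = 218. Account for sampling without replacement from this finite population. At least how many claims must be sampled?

n = 32

For a proportion with margin E = 0.1 at 99% confidence, z = 2.576.
n = p̂(1−p̂)(z/E)² = 0.058 × 0.942 × (2.576/0.1)² = 36.26 — call this n₀.
Finite-population correction with N = 218: n = n₀ / (1 + (n₀−1)/N) = 36.26 / 1.162 = 31.20
Round up: n = 32.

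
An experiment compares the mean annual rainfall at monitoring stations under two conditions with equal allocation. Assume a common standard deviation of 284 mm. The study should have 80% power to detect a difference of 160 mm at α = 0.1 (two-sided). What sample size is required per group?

39 per group

For two equal groups, n per group = 2·((z_{α/2} + z_β)·σ/δ)².
z_{α/2} = 1.645; z_β = 0.842 (power 80%).
n = 2 × (2.487 × 284 / 160)² = 2 × 19.49 = 38.98
Round up: n = 39 per group.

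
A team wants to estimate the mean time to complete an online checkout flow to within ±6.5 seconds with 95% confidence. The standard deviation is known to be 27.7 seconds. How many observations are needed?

For a mean, the margin of error is E = z·σ/√n, so n = (zσ/E)².
At 95% confidence, z = 1.960.
n = (1.960 × 27.7 / 6.5)² = 69.77
Round up: n = 70.

n = 70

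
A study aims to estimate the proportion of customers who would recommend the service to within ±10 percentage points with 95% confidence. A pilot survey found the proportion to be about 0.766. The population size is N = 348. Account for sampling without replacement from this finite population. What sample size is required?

58

For a proportion with margin E = 0.1 at 95% confidence, z = 1.960.
n = p̂(1−p̂)(z/E)² = 0.766 × 0.234 × (1.960/0.1)² = 68.86 — call this n₀.
Finite-population correction with N = 348: n = n₀ / (1 + (n₀−1)/N) = 68.86 / 1.195 = 57.62
Round up: n = 58.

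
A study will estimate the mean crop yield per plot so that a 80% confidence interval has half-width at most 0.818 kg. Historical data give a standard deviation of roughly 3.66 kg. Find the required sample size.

33

For a mean, the margin of error is E = z·σ/√n, so n = (zσ/E)².
At 80% confidence, z = 1.282.
n = (1.282 × 3.66 / 0.818)² = 32.90
Round up: n = 33.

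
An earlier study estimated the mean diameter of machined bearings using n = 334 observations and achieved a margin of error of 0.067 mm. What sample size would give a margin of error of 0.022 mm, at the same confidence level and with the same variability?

n = 3098

Margin of error scales as 1/√n, so n₂ = n₁·(E₁/E₂)².
n₂ = 334 × (0.067/0.022)² = 334 × 9.275 = 3097.85
Round up: n₂ = 3098.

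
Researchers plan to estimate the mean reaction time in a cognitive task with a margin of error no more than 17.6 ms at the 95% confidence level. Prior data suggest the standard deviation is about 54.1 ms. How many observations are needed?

37

For a mean, the margin of error is E = z·σ/√n, so n = (zσ/E)².
At 95% confidence, z = 1.960.
n = (1.960 × 54.1 / 17.6)² = 36.30
Round up: n = 37.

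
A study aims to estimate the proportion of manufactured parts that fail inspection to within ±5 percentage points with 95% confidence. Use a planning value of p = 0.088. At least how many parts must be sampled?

For a proportion with margin E = 0.05 at 95% confidence, z = 1.960.
n = p̂(1−p̂)(z/E)² = 0.088 × 0.912 × (1.960/0.05)² = 123.32
Round up: n = 124.

124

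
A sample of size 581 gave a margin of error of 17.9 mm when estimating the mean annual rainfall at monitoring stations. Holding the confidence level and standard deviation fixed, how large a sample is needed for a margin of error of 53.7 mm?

Margin of error scales as 1/√n, so n₂ = n₁·(E₁/E₂)².
n₂ = 581 × (17.9/53.7)² = 581 × 0.1111 = 64.55
Round up: n₂ = 65.

65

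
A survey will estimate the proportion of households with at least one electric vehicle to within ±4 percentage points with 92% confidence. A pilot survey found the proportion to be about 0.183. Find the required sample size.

287

For a proportion with margin E = 0.04 at 92% confidence, z = 1.751.
n = p̂(1−p̂)(z/E)² = 0.183 × 0.817 × (1.751/0.04)² = 286.50
Round up: n = 287.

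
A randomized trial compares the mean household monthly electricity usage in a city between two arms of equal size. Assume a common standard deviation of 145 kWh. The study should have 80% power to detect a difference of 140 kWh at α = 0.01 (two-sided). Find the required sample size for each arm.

26 per group

For two equal groups, n per group = 2·((z_{α/2} + z_β)·σ/δ)².
z_{α/2} = 2.576; z_β = 0.842 (power 80%).
n = 2 × (3.418 × 145 / 140)² = 2 × 12.53 = 25.06
Round up: n = 26 per group.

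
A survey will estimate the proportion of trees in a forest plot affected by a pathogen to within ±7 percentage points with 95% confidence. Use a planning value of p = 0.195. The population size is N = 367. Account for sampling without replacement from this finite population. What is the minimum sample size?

93

For a proportion with margin E = 0.07 at 95% confidence, z = 1.960.
n = p̂(1−p̂)(z/E)² = 0.195 × 0.805 × (1.960/0.07)² = 123.07 — call this n₀.
Finite-population correction with N = 367: n = n₀ / (1 + (n₀−1)/N) = 123.07 / 1.333 = 92.33
Round up: n = 93.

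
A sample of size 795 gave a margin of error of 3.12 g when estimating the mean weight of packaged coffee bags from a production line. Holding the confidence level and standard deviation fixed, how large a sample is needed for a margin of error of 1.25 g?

Margin of error scales as 1/√n, so n₂ = n₁·(E₁/E₂)².
n₂ = 795 × (3.12/1.25)² = 795 × 6.23 = 4952.85
Round up: n₂ = 4953.

n = 4953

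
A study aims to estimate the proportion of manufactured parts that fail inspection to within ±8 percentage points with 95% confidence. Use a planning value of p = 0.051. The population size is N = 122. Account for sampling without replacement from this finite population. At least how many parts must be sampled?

24

For a proportion with margin E = 0.08 at 95% confidence, z = 1.960.
n = p̂(1−p̂)(z/E)² = 0.051 × 0.949 × (1.960/0.08)² = 29.05 — call this n₀.
Finite-population correction with N = 122: n = n₀ / (1 + (n₀−1)/N) = 29.05 / 1.23 = 23.62
Round up: n = 24.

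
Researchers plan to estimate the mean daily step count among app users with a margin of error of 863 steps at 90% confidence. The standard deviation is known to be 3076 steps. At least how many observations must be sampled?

For a mean, the margin of error is E = z·σ/√n, so n = (zσ/E)².
At 90% confidence, z = 1.645.
n = (1.645 × 3076 / 863)² = 34.38
Round up: n = 35.

35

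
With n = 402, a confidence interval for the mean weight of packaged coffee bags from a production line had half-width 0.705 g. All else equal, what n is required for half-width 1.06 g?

Margin of error scales as 1/√n, so n₂ = n₁·(E₁/E₂)².
n₂ = 402 × (0.705/1.06)² = 402 × 0.4424 = 177.84
Round up: n₂ = 178.

178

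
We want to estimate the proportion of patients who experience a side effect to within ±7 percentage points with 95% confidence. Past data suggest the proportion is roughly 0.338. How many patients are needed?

176

For a proportion with margin E = 0.07 at 95% confidence, z = 1.960.
n = p̂(1−p̂)(z/E)² = 0.338 × 0.662 × (1.960/0.07)² = 175.42
Round up: n = 176.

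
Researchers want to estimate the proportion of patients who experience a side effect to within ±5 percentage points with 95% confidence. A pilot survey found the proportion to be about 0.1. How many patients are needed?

For a proportion with margin E = 0.05 at 95% confidence, z = 1.960.
n = p̂(1−p̂)(z/E)² = 0.1 × 0.9 × (1.960/0.05)² = 138.30
Round up: n = 139.

n = 139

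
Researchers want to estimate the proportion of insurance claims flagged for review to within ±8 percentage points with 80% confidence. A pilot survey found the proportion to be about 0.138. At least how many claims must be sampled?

31

For a proportion with margin E = 0.08 at 80% confidence, z = 1.282.
n = p̂(1−p̂)(z/E)² = 0.138 × 0.862 × (1.282/0.08)² = 30.55
Round up: n = 31.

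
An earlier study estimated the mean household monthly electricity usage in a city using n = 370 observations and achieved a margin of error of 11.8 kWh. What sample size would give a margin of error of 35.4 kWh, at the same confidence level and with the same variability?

n = 42

Margin of error scales as 1/√n, so n₂ = n₁·(E₁/E₂)².
n₂ = 370 × (11.8/35.4)² = 370 × 0.1111 = 41.11
Round up: n₂ = 42.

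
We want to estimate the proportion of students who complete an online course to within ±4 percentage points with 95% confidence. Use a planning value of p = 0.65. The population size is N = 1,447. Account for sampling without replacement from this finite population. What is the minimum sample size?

397

For a proportion with margin E = 0.04 at 95% confidence, z = 1.960.
n = p̂(1−p̂)(z/E)² = 0.65 × 0.35 × (1.960/0.04)² = 546.23 — call this n₀.
Finite-population correction with N = 1,447: n = n₀ / (1 + (n₀−1)/N) = 546.23 / 1.377 = 396.68
Round up: n = 397.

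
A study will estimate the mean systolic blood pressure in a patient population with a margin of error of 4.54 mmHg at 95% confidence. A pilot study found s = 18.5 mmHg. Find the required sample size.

For a mean, the margin of error is E = z·σ/√n, so n = (zσ/E)².
At 95% confidence, z = 1.960.
n = (1.960 × 18.5 / 4.54)² = 63.79
Round up: n = 64.

64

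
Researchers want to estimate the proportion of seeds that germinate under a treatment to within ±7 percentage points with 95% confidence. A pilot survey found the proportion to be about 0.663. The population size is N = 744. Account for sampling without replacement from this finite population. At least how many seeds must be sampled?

142

For a proportion with margin E = 0.07 at 95% confidence, z = 1.960.
n = p̂(1−p̂)(z/E)² = 0.663 × 0.337 × (1.960/0.07)² = 175.17 — call this n₀.
Finite-population correction with N = 744: n = n₀ / (1 + (n₀−1)/N) = 175.17 / 1.234 = 141.95
Round up: n = 142.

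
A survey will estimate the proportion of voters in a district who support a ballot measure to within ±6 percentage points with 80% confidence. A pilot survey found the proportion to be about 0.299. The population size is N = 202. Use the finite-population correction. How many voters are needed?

n = 66

For a proportion with margin E = 0.06 at 80% confidence, z = 1.282.
n = p̂(1−p̂)(z/E)² = 0.299 × 0.701 × (1.282/0.06)² = 95.69 — call this n₀.
Finite-population correction with N = 202: n = n₀ / (1 + (n₀−1)/N) = 95.69 / 1.469 = 65.14
Round up: n = 66.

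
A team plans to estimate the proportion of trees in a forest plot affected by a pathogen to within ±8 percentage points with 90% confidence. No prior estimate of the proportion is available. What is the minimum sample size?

For a proportion with margin E = 0.08 at 90% confidence, z = 1.645.
With no prior estimate, use p = 0.5, which maximizes p(1−p) at 0.25.
n = 0.25 × (z/E)² = 0.25 × (1.645/0.08)² = 105.70
Round up: n = 106.

106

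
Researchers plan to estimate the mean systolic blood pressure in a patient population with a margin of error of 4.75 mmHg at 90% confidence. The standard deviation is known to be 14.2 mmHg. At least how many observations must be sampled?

25

For a mean, the margin of error is E = z·σ/√n, so n = (zσ/E)².
At 90% confidence, z = 1.645.
n = (1.645 × 14.2 / 4.75)² = 24.18
Round up: n = 25.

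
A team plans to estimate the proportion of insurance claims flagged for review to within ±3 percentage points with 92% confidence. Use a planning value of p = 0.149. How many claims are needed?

432

For a proportion with margin E = 0.03 at 92% confidence, z = 1.751.
n = p̂(1−p̂)(z/E)² = 0.149 × 0.851 × (1.751/0.03)² = 431.96
Round up: n = 432.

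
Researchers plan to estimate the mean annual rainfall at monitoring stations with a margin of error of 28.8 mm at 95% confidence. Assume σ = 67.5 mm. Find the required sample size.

22

For a mean, the margin of error is E = z·σ/√n, so n = (zσ/E)².
At 95% confidence, z = 1.960.
n = (1.960 × 67.5 / 28.8)² = 21.10
Round up: n = 22.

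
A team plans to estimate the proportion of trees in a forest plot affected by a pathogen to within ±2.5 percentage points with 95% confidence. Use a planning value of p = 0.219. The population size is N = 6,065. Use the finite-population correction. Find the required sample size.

For a proportion with margin E = 0.025 at 95% confidence, z = 1.960.
n = p̂(1−p̂)(z/E)² = 0.219 × 0.781 × (1.960/0.025)² = 1051.30 — call this n₀.
Finite-population correction with N = 6,065: n = n₀ / (1 + (n₀−1)/N) = 1051.30 / 1.173 = 896.25
Round up: n = 897.

n = 897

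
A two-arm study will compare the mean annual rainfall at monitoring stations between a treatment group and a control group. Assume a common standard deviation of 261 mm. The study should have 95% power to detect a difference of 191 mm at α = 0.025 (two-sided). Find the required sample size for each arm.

57 per group

For two equal groups, n per group = 2·((z_{α/2} + z_β)·σ/δ)².
z_{α/2} = 2.241; z_β = 1.645 (power 95%).
n = 2 × (3.886 × 261 / 191)² = 2 × 28.20 = 56.40
Round up: n = 57 per group.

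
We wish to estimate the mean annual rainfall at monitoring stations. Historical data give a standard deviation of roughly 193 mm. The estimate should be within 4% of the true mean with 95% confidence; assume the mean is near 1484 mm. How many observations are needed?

41

For a mean, the margin of error is E = z·σ/√n, so n = (zσ/E)².
At 95% confidence, z = 1.960.
E = 4% of 1484 = 59.36 mm.
n = (1.960 × 193 / 59.36)² = 40.61
Round up: n = 41.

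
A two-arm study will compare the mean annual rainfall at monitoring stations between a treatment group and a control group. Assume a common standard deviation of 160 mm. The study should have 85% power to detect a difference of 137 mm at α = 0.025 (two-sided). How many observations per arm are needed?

For two equal groups, n per group = 2·((z_{α/2} + z_β)·σ/δ)².
z_{α/2} = 2.241; z_β = 1.036 (power 85%).
n = 2 × (3.277 × 160 / 137)² = 2 × 14.65 = 29.30
Round up: n = 30 per group.

30 per group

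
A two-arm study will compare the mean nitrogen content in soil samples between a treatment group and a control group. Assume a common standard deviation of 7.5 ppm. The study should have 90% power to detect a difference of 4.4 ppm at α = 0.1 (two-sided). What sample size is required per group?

For two equal groups, n per group = 2·((z_{α/2} + z_β)·σ/δ)².
z_{α/2} = 1.645; z_β = 1.282 (power 90%).
n = 2 × (2.927 × 7.5 / 4.4)² = 2 × 24.89 = 49.78
Round up: n = 50 per group.

50 per group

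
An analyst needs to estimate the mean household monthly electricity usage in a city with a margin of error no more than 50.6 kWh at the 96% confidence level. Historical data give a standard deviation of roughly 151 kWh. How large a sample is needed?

For a mean, the margin of error is E = z·σ/√n, so n = (zσ/E)².
At 96% confidence, z = 2.054.
n = (2.054 × 151 / 50.6)² = 37.57
Round up: n = 38.

38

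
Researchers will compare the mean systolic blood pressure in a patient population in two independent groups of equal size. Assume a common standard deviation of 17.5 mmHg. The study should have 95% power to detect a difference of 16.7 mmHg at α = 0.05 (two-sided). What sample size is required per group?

29 per group

For two equal groups, n per group = 2·((z_{α/2} + z_β)·σ/δ)².
z_{α/2} = 1.960; z_β = 1.645 (power 95%).
n = 2 × (3.605 × 17.5 / 16.7)² = 2 × 14.27 = 28.54
Round up: n = 29 per group.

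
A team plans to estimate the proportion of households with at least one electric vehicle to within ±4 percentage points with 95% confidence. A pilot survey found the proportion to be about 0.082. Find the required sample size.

181

For a proportion with margin E = 0.04 at 95% confidence, z = 1.960.
n = p̂(1−p̂)(z/E)² = 0.082 × 0.918 × (1.960/0.04)² = 180.74
Round up: n = 181.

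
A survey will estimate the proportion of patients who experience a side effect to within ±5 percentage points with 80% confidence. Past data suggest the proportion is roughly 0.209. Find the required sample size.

For a proportion with margin E = 0.05 at 80% confidence, z = 1.282.
n = p̂(1−p̂)(z/E)² = 0.209 × 0.791 × (1.282/0.05)² = 108.68
Round up: n = 109.

109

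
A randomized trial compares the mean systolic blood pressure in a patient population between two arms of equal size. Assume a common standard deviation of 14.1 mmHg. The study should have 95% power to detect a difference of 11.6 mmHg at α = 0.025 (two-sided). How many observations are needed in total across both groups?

90 total

For two equal groups, n per group = 2·((z_{α/2} + z_β)·σ/δ)².
z_{α/2} = 2.241; z_β = 1.645 (power 95%).
n = 2 × (3.886 × 14.1 / 11.6)² = 2 × 22.31 = 44.62
Round up: n = 45 per group.
Total across both groups: 2 × 45 = 90.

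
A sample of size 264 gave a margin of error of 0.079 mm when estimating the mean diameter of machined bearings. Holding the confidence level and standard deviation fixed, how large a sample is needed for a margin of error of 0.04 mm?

1030

Margin of error scales as 1/√n, so n₂ = n₁·(E₁/E₂)².
n₂ = 264 × (0.079/0.04)² = 264 × 3.901 = 1029.86
Round up: n₂ = 1030.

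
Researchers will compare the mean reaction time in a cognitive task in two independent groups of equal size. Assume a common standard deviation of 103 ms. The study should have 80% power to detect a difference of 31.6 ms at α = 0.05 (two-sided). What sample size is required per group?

167 per group

For two equal groups, n per group = 2·((z_{α/2} + z_β)·σ/δ)².
z_{α/2} = 1.960; z_β = 0.842 (power 80%).
n = 2 × (2.802 × 103 / 31.6)² = 2 × 83.41 = 166.82
Round up: n = 167 per group.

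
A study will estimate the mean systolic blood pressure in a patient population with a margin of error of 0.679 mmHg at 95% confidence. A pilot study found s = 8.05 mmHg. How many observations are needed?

For a mean, the margin of error is E = z·σ/√n, so n = (zσ/E)².
At 95% confidence, z = 1.960.
n = (1.960 × 8.05 / 0.679)² = 539.96
Round up: n = 540.

540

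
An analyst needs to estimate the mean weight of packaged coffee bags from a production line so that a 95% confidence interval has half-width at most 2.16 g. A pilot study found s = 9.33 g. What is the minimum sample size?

For a mean, the margin of error is E = z·σ/√n, so n = (zσ/E)².
At 95% confidence, z = 1.960.
n = (1.960 × 9.33 / 2.16)² = 71.68
Round up: n = 72.

n = 72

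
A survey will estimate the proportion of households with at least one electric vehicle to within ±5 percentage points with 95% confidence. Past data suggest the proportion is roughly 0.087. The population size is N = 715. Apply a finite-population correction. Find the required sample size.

For a proportion with margin E = 0.05 at 95% confidence, z = 1.960.
n = p̂(1−p̂)(z/E)² = 0.087 × 0.913 × (1.960/0.05)² = 122.06 — call this n₀.
Finite-population correction with N = 715: n = n₀ / (1 + (n₀−1)/N) = 122.06 / 1.169 = 104.41
Round up: n = 105.

105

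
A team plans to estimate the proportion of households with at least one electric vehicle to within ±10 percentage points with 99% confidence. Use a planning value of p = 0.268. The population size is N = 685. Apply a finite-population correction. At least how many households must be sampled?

For a proportion with margin E = 0.1 at 99% confidence, z = 2.576.
n = p̂(1−p̂)(z/E)² = 0.268 × 0.732 × (2.576/0.1)² = 130.18 — call this n₀.
Finite-population correction with N = 685: n = n₀ / (1 + (n₀−1)/N) = 130.18 / 1.189 = 109.49
Round up: n = 110.

n = 110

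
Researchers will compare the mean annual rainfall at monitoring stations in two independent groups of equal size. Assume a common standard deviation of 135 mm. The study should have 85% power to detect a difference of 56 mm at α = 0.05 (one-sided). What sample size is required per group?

84 per group

For two equal groups, n per group = 2·((z_α + z_β)·σ/δ)².
z_α = 1.645; z_β = 1.036 (power 85%).
n = 2 × (2.681 × 135 / 56)² = 2 × 41.77 = 83.54
Round up: n = 84 per group.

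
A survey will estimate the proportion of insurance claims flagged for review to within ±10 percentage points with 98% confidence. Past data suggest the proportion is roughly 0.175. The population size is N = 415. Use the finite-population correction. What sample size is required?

For a proportion with margin E = 0.1 at 98% confidence, z = 2.326.
n = p̂(1−p̂)(z/E)² = 0.175 × 0.825 × (2.326/0.1)² = 78.11 — call this n₀.
Finite-population correction with N = 415: n = n₀ / (1 + (n₀−1)/N) = 78.11 / 1.186 = 65.86
Round up: n = 66.

66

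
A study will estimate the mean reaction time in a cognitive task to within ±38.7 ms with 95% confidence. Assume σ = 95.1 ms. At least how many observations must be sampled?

24

For a mean, the margin of error is E = z·σ/√n, so n = (zσ/E)².
At 95% confidence, z = 1.960.
n = (1.960 × 95.1 / 38.7)² = 23.20
Round up: n = 24.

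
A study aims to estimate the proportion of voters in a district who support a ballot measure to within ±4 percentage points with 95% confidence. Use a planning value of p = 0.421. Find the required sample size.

For a proportion with margin E = 0.04 at 95% confidence, z = 1.960.
n = p̂(1−p̂)(z/E)² = 0.421 × 0.579 × (1.960/0.04)² = 585.27
Round up: n = 586.

n = 586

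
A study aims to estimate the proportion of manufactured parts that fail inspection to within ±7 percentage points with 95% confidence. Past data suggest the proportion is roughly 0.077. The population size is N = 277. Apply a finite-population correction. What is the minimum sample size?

For a proportion with margin E = 0.07 at 95% confidence, z = 1.960.
n = p̂(1−p̂)(z/E)² = 0.077 × 0.923 × (1.960/0.07)² = 55.72 — call this n₀.
Finite-population correction with N = 277: n = n₀ / (1 + (n₀−1)/N) = 55.72 / 1.198 = 46.51
Round up: n = 47.

n = 47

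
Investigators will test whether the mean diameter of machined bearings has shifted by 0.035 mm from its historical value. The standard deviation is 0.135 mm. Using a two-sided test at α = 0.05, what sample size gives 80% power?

117

For a one-sample z-test, n = ((z_{α/2} + z_β)·σ/δ)².
z_{α/2} = 1.960 (two-sided α = 0.05); z_β = 0.842 (power 80% → β = 0.2).
n = (2.802 × 0.135 / 0.035)² = 116.81
Round up: n = 117.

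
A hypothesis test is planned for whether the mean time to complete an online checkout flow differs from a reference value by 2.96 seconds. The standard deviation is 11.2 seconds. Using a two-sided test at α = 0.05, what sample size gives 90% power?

n = 151

For a one-sample z-test, n = ((z_{α/2} + z_β)·σ/δ)².
z_{α/2} = 1.960 (two-sided α = 0.05); z_β = 1.282 (power 90% → β = 0.1).
n = (3.242 × 11.2 / 2.96)² = 150.48
Round up: n = 151.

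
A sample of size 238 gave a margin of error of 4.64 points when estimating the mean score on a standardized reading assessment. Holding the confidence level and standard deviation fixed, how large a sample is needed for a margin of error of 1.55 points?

2133

Margin of error scales as 1/√n, so n₂ = n₁·(E₁/E₂)².
n₂ = 238 × (4.64/1.55)² = 238 × 8.961 = 2132.72
Round up: n₂ = 2133.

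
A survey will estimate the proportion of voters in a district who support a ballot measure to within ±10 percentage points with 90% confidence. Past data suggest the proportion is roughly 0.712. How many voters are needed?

For a proportion with margin E = 0.1 at 90% confidence, z = 1.645.
n = p̂(1−p̂)(z/E)² = 0.712 × 0.288 × (1.645/0.1)² = 55.49
Round up: n = 56.

n = 56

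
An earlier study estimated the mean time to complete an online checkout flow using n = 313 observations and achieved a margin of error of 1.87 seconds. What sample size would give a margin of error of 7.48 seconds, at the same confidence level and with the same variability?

Margin of error scales as 1/√n, so n₂ = n₁·(E₁/E₂)².
n₂ = 313 × (1.87/7.48)² = 313 × 0.0625 = 19.56
Round up: n₂ = 20.

20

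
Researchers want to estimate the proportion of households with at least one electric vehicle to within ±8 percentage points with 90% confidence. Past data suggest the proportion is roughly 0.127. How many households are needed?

For a proportion with margin E = 0.08 at 90% confidence, z = 1.645.
n = p̂(1−p̂)(z/E)² = 0.127 × 0.873 × (1.645/0.08)² = 46.88
Round up: n = 47.

n = 47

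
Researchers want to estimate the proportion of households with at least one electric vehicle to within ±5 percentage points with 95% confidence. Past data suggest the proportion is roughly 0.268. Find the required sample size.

For a proportion with margin E = 0.05 at 95% confidence, z = 1.960.
n = p̂(1−p̂)(z/E)² = 0.268 × 0.732 × (1.960/0.05)² = 301.45
Round up: n = 302.

302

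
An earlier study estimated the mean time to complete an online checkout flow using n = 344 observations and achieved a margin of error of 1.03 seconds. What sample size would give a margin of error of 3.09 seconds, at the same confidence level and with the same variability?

39

Margin of error scales as 1/√n, so n₂ = n₁·(E₁/E₂)².
n₂ = 344 × (1.03/3.09)² = 344 × 0.1111 = 38.22
Round up: n₂ = 39.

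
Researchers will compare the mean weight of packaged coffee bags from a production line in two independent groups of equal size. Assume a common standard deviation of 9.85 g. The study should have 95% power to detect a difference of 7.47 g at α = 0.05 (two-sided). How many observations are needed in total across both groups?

92 total

For two equal groups, n per group = 2·((z_{α/2} + z_β)·σ/δ)².
z_{α/2} = 1.960; z_β = 1.645 (power 95%).
n = 2 × (3.605 × 9.85 / 7.47)² = 2 × 22.60 = 45.20
Round up: n = 46 per group.
Total across both groups: 2 × 46 = 92.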